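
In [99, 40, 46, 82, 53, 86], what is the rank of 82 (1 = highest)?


Sort descending: [99, 86, 82, 53, 46, 40]
Find 82 in the sorted list.
82 is at position 3.
Final answer: 3


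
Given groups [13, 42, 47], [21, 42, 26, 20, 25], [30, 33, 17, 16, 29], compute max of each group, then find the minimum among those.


Find max of each group:
  Group 1: [13, 42, 47] -> max = 47
  Group 2: [21, 42, 26, 20, 25] -> max = 42
  Group 3: [30, 33, 17, 16, 29] -> max = 33
Maxes: [47, 42, 33]
Minimum of maxes = 33
Final answer: 33


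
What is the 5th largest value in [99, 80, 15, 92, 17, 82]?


Sort descending: [99, 92, 82, 80, 17, 15]
The 5th element (1-indexed) is at index 4.
Value = 17
Final answer: 17


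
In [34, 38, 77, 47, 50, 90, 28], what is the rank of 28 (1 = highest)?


Sort descending: [90, 77, 50, 47, 38, 34, 28]
Find 28 in the sorted list.
28 is at position 7.
Final answer: 7


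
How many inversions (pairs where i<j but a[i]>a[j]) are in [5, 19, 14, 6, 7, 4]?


For each element, count the later elements that are smaller than it:
  5 (index 0): smaller elements after it = [4] -> 1
  19 (index 1): smaller elements after it = [14, 6, 7, 4] -> 4
  14 (index 2): smaller elements after it = [6, 7, 4] -> 3
  6 (index 3): smaller elements after it = [4] -> 1
  7 (index 4): smaller elements after it = [4] -> 1
Total inversions = 1 + 4 + 3 + 1 + 1 = 10
Final answer: 10


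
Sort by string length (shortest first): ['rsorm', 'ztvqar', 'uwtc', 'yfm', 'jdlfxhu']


Compute lengths:
  'rsorm' has length 5
  'ztvqar' has length 6
  'uwtc' has length 4
  'yfm' has length 3
  'jdlfxhu' has length 7
Lengths in increasing order: 3 < 4 < 5 < 6 < 7
Listing the words in that order gives the answer.
Final answer: ['yfm', 'uwtc', 'rsorm', 'ztvqar', 'jdlfxhu']


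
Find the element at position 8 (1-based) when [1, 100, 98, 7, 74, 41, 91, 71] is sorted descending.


Sort descending: [100, 98, 91, 74, 71, 41, 7, 1]
The 8th element (1-indexed) is at index 7.
Value = 1
Final answer: 1


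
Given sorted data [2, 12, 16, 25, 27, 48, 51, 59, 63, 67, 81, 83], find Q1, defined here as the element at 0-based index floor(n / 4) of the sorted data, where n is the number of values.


The list has n = 12 elements.
Q1 index = floor(12 / 4) = floor(3) = 3
Counting from index 0 in the sorted data, the element at index 3 is 25.
Final answer: 25


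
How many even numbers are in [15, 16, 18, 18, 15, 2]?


Check each element:
  15 is odd
  16 is even
  18 is even
  18 is even
  15 is odd
  2 is even
Evens: [16, 18, 18, 2]
Count of evens = 4
Final answer: 4


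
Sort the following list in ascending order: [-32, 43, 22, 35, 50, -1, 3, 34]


Original list: [-32, 43, 22, 35, 50, -1, 3, 34]
Repeatedly take the smallest remaining element:
  Remaining [-32, 43, 22, 35, 50, -1, 3, 34] -> smallest is -32
  Remaining [43, 22, 35, 50, -1, 3, 34] -> smallest is -1
  Remaining [43, 22, 35, 50, 3, 34] -> smallest is 3
  Remaining [43, 22, 35, 50, 34] -> smallest is 22
  Remaining [43, 35, 50, 34] -> smallest is 34
  Remaining [43, 35, 50] -> smallest is 35
  Remaining [43, 50] -> smallest is 43
  Remaining [50] -> smallest is 50
Collecting the picks in order gives the sorted list.
Final answer: [-32, -1, 3, 22, 34, 35, 43, 50]


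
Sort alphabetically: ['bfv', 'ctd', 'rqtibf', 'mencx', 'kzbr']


Compare strings character by character (the first differing letter decides):
  'bfv' < 'ctd' since 'b' < 'c' at position 1
  'ctd' < 'kzbr' since 'c' < 'k' at position 1
  'kzbr' < 'mencx' since 'k' < 'm' at position 1
  'mencx' < 'rqtibf' since 'm' < 'r' at position 1
Chaining these comparisons gives the alphabetical order.
Final answer: ['bfv', 'ctd', 'kzbr', 'mencx', 'rqtibf']


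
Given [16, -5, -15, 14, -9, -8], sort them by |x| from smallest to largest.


Compute absolute values:
  |16| = 16
  |-5| = 5
  |-15| = 15
  |14| = 14
  |-9| = 9
  |-8| = 8
Absolute values in increasing order: 5 < 8 < 9 < 14 < 15 < 16
Listing the original numbers in that order gives the answer.
Final answer: [-5, -8, -9, 14, -15, 16]


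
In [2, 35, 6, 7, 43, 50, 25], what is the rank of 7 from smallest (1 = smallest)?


Sort ascending: [2, 6, 7, 25, 35, 43, 50]
Find 7 in the sorted list.
7 is at position 3 (1-indexed).
Final answer: 3


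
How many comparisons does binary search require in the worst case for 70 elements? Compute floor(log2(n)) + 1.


Binary search halves the search space each step.
Maximum comparisons = floor(log2(70)) + 1
log2(70) = 6.1293
floor(log2(70)) = 6, so 6 + 1 = 7
Final answer: 7


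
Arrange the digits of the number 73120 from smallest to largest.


The number 73120 has digits: 7, 3, 1, 2, 0
Sorted: 0, 1, 2, 3, 7
Joining the sorted digits gives the result.
Final answer: 01237


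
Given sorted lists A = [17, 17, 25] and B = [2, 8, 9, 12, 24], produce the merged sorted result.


List A: [17, 17, 25]
List B: [2, 8, 9, 12, 24]
Repeatedly compare the front elements and take the smaller:
  17 vs 2 -> take 2
  17 vs 8 -> take 8
  17 vs 9 -> take 9
  17 vs 12 -> take 12
  17 vs 24 -> take 17
  17 vs 24 -> take 17
  25 vs 24 -> take 24
  B is exhausted; append the rest of A: [25]
Final answer: [2, 8, 9, 12, 17, 17, 24, 25]


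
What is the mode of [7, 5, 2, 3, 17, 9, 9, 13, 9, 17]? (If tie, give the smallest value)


Count the frequency of each value:
  2 appears 1 time(s)
  3 appears 1 time(s)
  5 appears 1 time(s)
  7 appears 1 time(s)
  9 appears 3 time(s)
  13 appears 1 time(s)
  17 appears 2 time(s)
Maximum frequency is 3.
Only 9 reaches that frequency, so it is the mode.
Final answer: 9


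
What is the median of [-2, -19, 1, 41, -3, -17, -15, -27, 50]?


First, sort the list: [-27, -19, -17, -15, -3, -2, 1, 41, 50]
The list has 9 elements (odd count).
The middle index is 4 (0-based), and the element there is -3.
Final answer: -3


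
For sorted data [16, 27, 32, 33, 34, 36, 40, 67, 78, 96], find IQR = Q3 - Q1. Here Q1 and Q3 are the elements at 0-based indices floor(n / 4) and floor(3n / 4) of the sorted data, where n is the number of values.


The data has n = 10 elements.
Q1 index = floor(10 / 4) = floor(2.5) = 2; Q3 index = floor(3 * 10 / 4) = floor(7.5) = 7
Q1 = element at index 2 = 32
Q3 = element at index 7 = 67
IQR = 67 - 32 = 35
Final answer: 35


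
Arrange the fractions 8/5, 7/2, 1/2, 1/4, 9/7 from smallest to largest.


Convert to decimal for comparison:
  8/5 = 1.6
  7/2 = 3.5
  1/2 = 0.5
  1/4 = 0.25
  9/7 = 1.2857
Decimals in increasing order: 0.25 < 0.5 < 1.2857 < 1.6 < 3.5
Writing each back as its fraction gives the sorted order.
Final answer: 1/4, 1/2, 9/7, 8/5, 7/2


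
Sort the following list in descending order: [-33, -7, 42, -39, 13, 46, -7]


Original list: [-33, -7, 42, -39, 13, 46, -7]
Repeatedly take the largest remaining element:
  Remaining [-33, -7, 42, -39, 13, 46, -7] -> largest is 46
  Remaining [-33, -7, 42, -39, 13, -7] -> largest is 42
  Remaining [-33, -7, -39, 13, -7] -> largest is 13
  Remaining [-33, -7, -39, -7] -> largest is -7
  Remaining [-33, -39, -7] -> largest is -7
  Remaining [-33, -39] -> largest is -33
  Remaining [-39] -> largest is -39
Collecting the picks in order gives the descending list.
Final answer: [46, 42, 13, -7, -7, -33, -39]


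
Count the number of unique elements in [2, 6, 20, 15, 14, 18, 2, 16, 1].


List all unique values:
Distinct values: [1, 2, 6, 14, 15, 16, 18, 20]
Count = 8
Final answer: 8


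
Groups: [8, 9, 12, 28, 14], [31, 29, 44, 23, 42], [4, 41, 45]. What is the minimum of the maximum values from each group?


Find max of each group:
  Group 1: [8, 9, 12, 28, 14] -> max = 28
  Group 2: [31, 29, 44, 23, 42] -> max = 44
  Group 3: [4, 41, 45] -> max = 45
Maxes: [28, 44, 45]
Minimum of maxes = 28
Final answer: 28


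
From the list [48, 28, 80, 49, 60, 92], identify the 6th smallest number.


Sort ascending: [28, 48, 49, 60, 80, 92]
The 6th element (1-indexed) is at index 5.
Value = 92
Final answer: 92


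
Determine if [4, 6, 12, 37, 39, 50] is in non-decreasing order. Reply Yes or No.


Check consecutive pairs:
  4 <= 6? True
  6 <= 12? True
  12 <= 37? True
  37 <= 39? True
  39 <= 50? True
Every consecutive pair is in order, so the list is non-decreasing.
Final answer: Yes


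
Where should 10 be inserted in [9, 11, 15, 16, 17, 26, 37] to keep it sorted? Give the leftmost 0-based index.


List is sorted: [9, 11, 15, 16, 17, 26, 37]
We need the leftmost position where 10 can be inserted, i.e. the first index whose element is >= 10 (or the end of the list if none is).
Binary search with low=0, high=7 (0-based indices):
  low=0, high=7, mid=3: a[3]=16 >= 10, so high = 3
  low=0, high=3, mid=1: a[1]=11 >= 10, so high = 1
  low=0, high=1, mid=0: a[0]=9 < 10, so low = 1
Now low = high = 1, so the insertion index is 1.
Final answer: 1


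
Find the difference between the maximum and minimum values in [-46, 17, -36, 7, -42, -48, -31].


Maximum value: 17
Minimum value: -48
Range = 17 - (-48) = 65
Final answer: 65


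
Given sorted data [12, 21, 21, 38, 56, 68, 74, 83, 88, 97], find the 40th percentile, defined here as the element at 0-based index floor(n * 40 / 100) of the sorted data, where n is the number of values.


The dataset has n = 10 elements.
Index = floor(10 * 40 / 100) = floor(400 / 100) = floor(4) = 4
Counting from index 0 in the sorted data, the element at index 4 is 56.
Final answer: 56


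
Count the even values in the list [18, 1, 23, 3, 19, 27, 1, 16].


Check each element:
  18 is even
  1 is odd
  23 is odd
  3 is odd
  19 is odd
  27 is odd
  1 is odd
  16 is even
Evens: [18, 16]
Count of evens = 2
Final answer: 2


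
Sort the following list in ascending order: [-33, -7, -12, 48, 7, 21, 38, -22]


Original list: [-33, -7, -12, 48, 7, 21, 38, -22]
Repeatedly take the smallest remaining element:
  Remaining [-33, -7, -12, 48, 7, 21, 38, -22] -> smallest is -33
  Remaining [-7, -12, 48, 7, 21, 38, -22] -> smallest is -22
  Remaining [-7, -12, 48, 7, 21, 38] -> smallest is -12
  Remaining [-7, 48, 7, 21, 38] -> smallest is -7
  Remaining [48, 7, 21, 38] -> smallest is 7
  Remaining [48, 21, 38] -> smallest is 21
  Remaining [48, 38] -> smallest is 38
  Remaining [48] -> smallest is 48
Collecting the picks in order gives the sorted list.
Final answer: [-33, -22, -12, -7, 7, 21, 38, 48]


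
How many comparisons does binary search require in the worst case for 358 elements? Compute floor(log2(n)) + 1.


Binary search halves the search space each step.
Maximum comparisons = floor(log2(358)) + 1
log2(358) = 8.4838
floor(log2(358)) = 8, so 8 + 1 = 9
Final answer: 9


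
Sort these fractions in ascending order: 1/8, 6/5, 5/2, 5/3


Convert to decimal for comparison:
  1/8 = 0.125
  6/5 = 1.2
  5/2 = 2.5
  5/3 = 1.6667
Decimals in increasing order: 0.125 < 1.2 < 1.6667 < 2.5
Writing each back as its fraction gives the sorted order.
Final answer: 1/8, 6/5, 5/3, 5/2


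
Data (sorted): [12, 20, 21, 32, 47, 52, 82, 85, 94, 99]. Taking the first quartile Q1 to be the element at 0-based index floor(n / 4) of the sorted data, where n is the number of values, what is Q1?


The list has n = 10 elements.
Q1 index = floor(10 / 4) = floor(2.5) = 2
Counting from index 0 in the sorted data, the element at index 2 is 21.
Final answer: 21


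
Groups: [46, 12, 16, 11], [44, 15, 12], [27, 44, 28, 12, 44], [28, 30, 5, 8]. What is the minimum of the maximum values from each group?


Find max of each group:
  Group 1: [46, 12, 16, 11] -> max = 46
  Group 2: [44, 15, 12] -> max = 44
  Group 3: [27, 44, 28, 12, 44] -> max = 44
  Group 4: [28, 30, 5, 8] -> max = 30
Maxes: [46, 44, 44, 30]
Minimum of maxes = 30
Final answer: 30


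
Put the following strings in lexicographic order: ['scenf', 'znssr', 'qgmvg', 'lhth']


Compare strings character by character (the first differing letter decides):
  'lhth' < 'qgmvg' since 'l' < 'q' at position 1
  'qgmvg' < 'scenf' since 'q' < 's' at position 1
  'scenf' < 'znssr' since 's' < 'z' at position 1
Chaining these comparisons gives the alphabetical order.
Final answer: ['lhth', 'qgmvg', 'scenf', 'znssr']


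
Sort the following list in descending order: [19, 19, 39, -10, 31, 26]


Original list: [19, 19, 39, -10, 31, 26]
Repeatedly take the largest remaining element:
  Remaining [19, 19, 39, -10, 31, 26] -> largest is 39
  Remaining [19, 19, -10, 31, 26] -> largest is 31
  Remaining [19, 19, -10, 26] -> largest is 26
  Remaining [19, 19, -10] -> largest is 19
  Remaining [19, -10] -> largest is 19
  Remaining [-10] -> largest is -10
Collecting the picks in order gives the descending list.
Final answer: [39, 31, 26, 19, 19, -10]


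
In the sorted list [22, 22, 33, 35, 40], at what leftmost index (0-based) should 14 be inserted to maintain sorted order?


List is sorted: [22, 22, 33, 35, 40]
We need the leftmost position where 14 can be inserted, i.e. the first index whose element is >= 14 (or the end of the list if none is).
Binary search with low=0, high=5 (0-based indices):
  low=0, high=5, mid=2: a[2]=33 >= 14, so high = 2
  low=0, high=2, mid=1: a[1]=22 >= 14, so high = 1
  low=0, high=1, mid=0: a[0]=22 >= 14, so high = 0
Now low = high = 0, so the insertion index is 0.
Final answer: 0


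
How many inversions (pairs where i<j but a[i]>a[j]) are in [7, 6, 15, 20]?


For each element, count the later elements that are smaller than it:
  7 (index 0): smaller elements after it = [6] -> 1
  6 (index 1): smaller elements after it = [] -> 0
  15 (index 2): smaller elements after it = [] -> 0
Total inversions = 1 + 0 + 0 = 1
Final answer: 1


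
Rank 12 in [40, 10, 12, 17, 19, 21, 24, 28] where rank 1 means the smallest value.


Sort ascending: [10, 12, 17, 19, 21, 24, 28, 40]
Find 12 in the sorted list.
12 is at position 2 (1-indexed).
Final answer: 2


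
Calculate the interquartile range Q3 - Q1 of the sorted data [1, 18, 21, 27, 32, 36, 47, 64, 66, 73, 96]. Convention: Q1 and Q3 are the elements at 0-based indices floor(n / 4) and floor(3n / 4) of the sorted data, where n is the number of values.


The data has n = 11 elements.
Q1 index = floor(11 / 4) = floor(2.75) = 2; Q3 index = floor(3 * 11 / 4) = floor(8.25) = 8
Q1 = element at index 2 = 21
Q3 = element at index 8 = 66
IQR = 66 - 21 = 45
Final answer: 45


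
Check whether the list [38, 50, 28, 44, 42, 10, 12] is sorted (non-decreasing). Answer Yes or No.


Check consecutive pairs:
  38 <= 50? True
  50 <= 28? False
  28 <= 44? True
  44 <= 42? False
  42 <= 10? False
  10 <= 12? True
3 consecutive pair(s) are out of order, so the list is not sorted.
Final answer: No


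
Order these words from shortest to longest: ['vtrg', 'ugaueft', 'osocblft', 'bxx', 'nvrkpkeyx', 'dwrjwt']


Compute lengths:
  'vtrg' has length 4
  'ugaueft' has length 7
  'osocblft' has length 8
  'bxx' has length 3
  'nvrkpkeyx' has length 9
  'dwrjwt' has length 6
Lengths in increasing order: 3 < 4 < 6 < 7 < 8 < 9
Listing the words in that order gives the answer.
Final answer: ['bxx', 'vtrg', 'dwrjwt', 'ugaueft', 'osocblft', 'nvrkpkeyx']


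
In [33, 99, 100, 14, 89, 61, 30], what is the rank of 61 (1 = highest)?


Sort descending: [100, 99, 89, 61, 33, 30, 14]
Find 61 in the sorted list.
61 is at position 4.
Final answer: 4


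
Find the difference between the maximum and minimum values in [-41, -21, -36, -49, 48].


Maximum value: 48
Minimum value: -49
Range = 48 - (-49) = 97
Final answer: 97


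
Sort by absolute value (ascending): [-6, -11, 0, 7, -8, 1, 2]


Compute absolute values:
  |-6| = 6
  |-11| = 11
  |0| = 0
  |7| = 7
  |-8| = 8
  |1| = 1
  |2| = 2
Absolute values in increasing order: 0 < 1 < 2 < 6 < 7 < 8 < 11
Listing the original numbers in that order gives the answer.
Final answer: [0, 1, 2, -6, 7, -8, -11]


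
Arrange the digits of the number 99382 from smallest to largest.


The number 99382 has digits: 9, 9, 3, 8, 2
Sorted: 2, 3, 8, 9, 9
Joining the sorted digits gives the result.
Final answer: 23899


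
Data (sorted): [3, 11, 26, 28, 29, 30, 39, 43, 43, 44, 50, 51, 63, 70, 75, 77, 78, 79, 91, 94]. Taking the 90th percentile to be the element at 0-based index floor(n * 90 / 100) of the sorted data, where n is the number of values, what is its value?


The dataset has n = 20 elements.
Index = floor(20 * 90 / 100) = floor(1800 / 100) = floor(18) = 18
Counting from index 0 in the sorted data, the element at index 18 is 91.
Final answer: 91


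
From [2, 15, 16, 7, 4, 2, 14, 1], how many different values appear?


List all unique values:
Distinct values: [1, 2, 4, 7, 14, 15, 16]
Count = 7
Final answer: 7


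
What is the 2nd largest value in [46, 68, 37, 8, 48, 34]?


Sort descending: [68, 48, 46, 37, 34, 8]
The 2nd element (1-indexed) is at index 1.
Value = 48
Final answer: 48


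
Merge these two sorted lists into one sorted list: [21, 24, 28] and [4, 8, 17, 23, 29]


List A: [21, 24, 28]
List B: [4, 8, 17, 23, 29]
Repeatedly compare the front elements and take the smaller:
  21 vs 4 -> take 4
  21 vs 8 -> take 8
  21 vs 17 -> take 17
  21 vs 23 -> take 21
  24 vs 23 -> take 23
  24 vs 29 -> take 24
  28 vs 29 -> take 28
  A is exhausted; append the rest of B: [29]
Final answer: [4, 8, 17, 21, 23, 24, 28, 29]


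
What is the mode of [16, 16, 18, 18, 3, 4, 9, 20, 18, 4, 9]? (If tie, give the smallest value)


Count the frequency of each value:
  3 appears 1 time(s)
  4 appears 2 time(s)
  9 appears 2 time(s)
  16 appears 2 time(s)
  18 appears 3 time(s)
  20 appears 1 time(s)
Maximum frequency is 3.
Only 18 reaches that frequency, so it is the mode.
Final answer: 18


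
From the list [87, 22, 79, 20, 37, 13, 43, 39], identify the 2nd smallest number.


Sort ascending: [13, 20, 22, 37, 39, 43, 79, 87]
The 2nd element (1-indexed) is at index 1.
Value = 20
Final answer: 20


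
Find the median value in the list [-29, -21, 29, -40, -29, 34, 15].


First, sort the list: [-40, -29, -29, -21, 15, 29, 34]
The list has 7 elements (odd count).
The middle index is 3 (0-based), and the element there is -21.
Final answer: -21


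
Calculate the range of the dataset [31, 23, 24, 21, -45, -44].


Maximum value: 31
Minimum value: -45
Range = 31 - (-45) = 76
Final answer: 76


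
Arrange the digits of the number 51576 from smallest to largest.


The number 51576 has digits: 5, 1, 5, 7, 6
Sorted: 1, 5, 5, 6, 7
Joining the sorted digits gives the result.
Final answer: 15567


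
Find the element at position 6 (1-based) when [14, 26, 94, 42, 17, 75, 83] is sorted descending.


Sort descending: [94, 83, 75, 42, 26, 17, 14]
The 6th element (1-indexed) is at index 5.
Value = 17
Final answer: 17


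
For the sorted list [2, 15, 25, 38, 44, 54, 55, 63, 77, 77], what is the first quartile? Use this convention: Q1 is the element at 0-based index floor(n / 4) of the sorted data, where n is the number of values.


The list has n = 10 elements.
Q1 index = floor(10 / 4) = floor(2.5) = 2
Counting from index 0 in the sorted data, the element at index 2 is 25.
Final answer: 25


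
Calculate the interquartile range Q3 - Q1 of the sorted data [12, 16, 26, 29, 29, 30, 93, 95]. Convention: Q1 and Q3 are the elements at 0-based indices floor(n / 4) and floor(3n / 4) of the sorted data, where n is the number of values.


The data has n = 8 elements.
Q1 index = floor(8 / 4) = floor(2) = 2; Q3 index = floor(3 * 8 / 4) = floor(6) = 6
Q1 = element at index 2 = 26
Q3 = element at index 6 = 93
IQR = 93 - 26 = 67
Final answer: 67


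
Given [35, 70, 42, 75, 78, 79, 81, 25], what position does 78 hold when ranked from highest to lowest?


Sort descending: [81, 79, 78, 75, 70, 42, 35, 25]
Find 78 in the sorted list.
78 is at position 3.
Final answer: 3


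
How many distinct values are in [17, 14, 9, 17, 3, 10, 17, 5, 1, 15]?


List all unique values:
Distinct values: [1, 3, 5, 9, 10, 14, 15, 17]
Count = 8
Final answer: 8


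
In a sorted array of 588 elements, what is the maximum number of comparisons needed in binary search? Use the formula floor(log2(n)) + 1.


Binary search halves the search space each step.
Maximum comparisons = floor(log2(588)) + 1
log2(588) = 9.1997
floor(log2(588)) = 9, so 9 + 1 = 10
Final answer: 10


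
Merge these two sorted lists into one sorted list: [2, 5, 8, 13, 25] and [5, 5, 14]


List A: [2, 5, 8, 13, 25]
List B: [5, 5, 14]
Repeatedly compare the front elements and take the smaller:
  2 vs 5 -> take 2
  5 vs 5 -> take 5
  8 vs 5 -> take 5
  8 vs 5 -> take 5
  8 vs 14 -> take 8
  13 vs 14 -> take 13
  25 vs 14 -> take 14
  B is exhausted; append the rest of A: [25]
Final answer: [2, 5, 5, 5, 8, 13, 14, 25]


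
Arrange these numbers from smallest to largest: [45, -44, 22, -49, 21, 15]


Original list: [45, -44, 22, -49, 21, 15]
Repeatedly take the smallest remaining element:
  Remaining [45, -44, 22, -49, 21, 15] -> smallest is -49
  Remaining [45, -44, 22, 21, 15] -> smallest is -44
  Remaining [45, 22, 21, 15] -> smallest is 15
  Remaining [45, 22, 21] -> smallest is 21
  Remaining [45, 22] -> smallest is 22
  Remaining [45] -> smallest is 45
Collecting the picks in order gives the sorted list.
Final answer: [-49, -44, 15, 21, 22, 45]


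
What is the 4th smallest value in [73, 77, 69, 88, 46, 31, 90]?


Sort ascending: [31, 46, 69, 73, 77, 88, 90]
The 4th element (1-indexed) is at index 3.
Value = 73
Final answer: 73


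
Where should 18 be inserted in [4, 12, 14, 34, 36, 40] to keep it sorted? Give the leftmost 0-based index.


List is sorted: [4, 12, 14, 34, 36, 40]
We need the leftmost position where 18 can be inserted, i.e. the first index whose element is >= 18 (or the end of the list if none is).
Binary search with low=0, high=6 (0-based indices):
  low=0, high=6, mid=3: a[3]=34 >= 18, so high = 3
  low=0, high=3, mid=1: a[1]=12 < 18, so low = 2
  low=2, high=3, mid=2: a[2]=14 < 18, so low = 3
Now low = high = 3, so the insertion index is 3.
Final answer: 3


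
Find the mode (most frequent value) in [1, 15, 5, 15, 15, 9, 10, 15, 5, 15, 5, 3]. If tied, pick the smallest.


Count the frequency of each value:
  1 appears 1 time(s)
  3 appears 1 time(s)
  5 appears 3 time(s)
  9 appears 1 time(s)
  10 appears 1 time(s)
  15 appears 5 time(s)
Maximum frequency is 5.
Only 15 reaches that frequency, so it is the mode.
Final answer: 15


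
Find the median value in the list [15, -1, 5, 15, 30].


First, sort the list: [-1, 5, 15, 15, 30]
The list has 5 elements (odd count).
The middle index is 2 (0-based), and the element there is 15.
Final answer: 15


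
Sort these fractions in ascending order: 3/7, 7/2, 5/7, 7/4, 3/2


Convert to decimal for comparison:
  3/7 = 0.4286
  7/2 = 3.5
  5/7 = 0.7143
  7/4 = 1.75
  3/2 = 1.5
Decimals in increasing order: 0.4286 < 0.7143 < 1.5 < 1.75 < 3.5
Writing each back as its fraction gives the sorted order.
Final answer: 3/7, 5/7, 3/2, 7/4, 7/2


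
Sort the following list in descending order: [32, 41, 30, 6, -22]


Original list: [32, 41, 30, 6, -22]
Repeatedly take the largest remaining element:
  Remaining [32, 41, 30, 6, -22] -> largest is 41
  Remaining [32, 30, 6, -22] -> largest is 32
  Remaining [30, 6, -22] -> largest is 30
  Remaining [6, -22] -> largest is 6
  Remaining [-22] -> largest is -22
Collecting the picks in order gives the descending list.
Final answer: [41, 32, 30, 6, -22]


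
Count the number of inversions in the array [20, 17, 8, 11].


For each element, count the later elements that are smaller than it:
  20 (index 0): smaller elements after it = [17, 8, 11] -> 3
  17 (index 1): smaller elements after it = [8, 11] -> 2
  8 (index 2): smaller elements after it = [] -> 0
Total inversions = 3 + 2 + 0 = 5
Final answer: 5


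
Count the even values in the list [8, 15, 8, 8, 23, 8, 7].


Check each element:
  8 is even
  15 is odd
  8 is even
  8 is even
  23 is odd
  8 is even
  7 is odd
Evens: [8, 8, 8, 8]
Count of evens = 4
Final answer: 4


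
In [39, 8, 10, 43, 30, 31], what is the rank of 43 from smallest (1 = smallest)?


Sort ascending: [8, 10, 30, 31, 39, 43]
Find 43 in the sorted list.
43 is at position 6 (1-indexed).
Final answer: 6


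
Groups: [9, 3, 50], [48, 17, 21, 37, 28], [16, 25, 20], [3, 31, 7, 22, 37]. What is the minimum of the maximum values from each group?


Find max of each group:
  Group 1: [9, 3, 50] -> max = 50
  Group 2: [48, 17, 21, 37, 28] -> max = 48
  Group 3: [16, 25, 20] -> max = 25
  Group 4: [3, 31, 7, 22, 37] -> max = 37
Maxes: [50, 48, 25, 37]
Minimum of maxes = 25
Final answer: 25


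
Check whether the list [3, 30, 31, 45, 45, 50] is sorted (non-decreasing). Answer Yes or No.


Check consecutive pairs:
  3 <= 30? True
  30 <= 31? True
  31 <= 45? True
  45 <= 45? True
  45 <= 50? True
Every consecutive pair is in order, so the list is non-decreasing.
Final answer: Yes


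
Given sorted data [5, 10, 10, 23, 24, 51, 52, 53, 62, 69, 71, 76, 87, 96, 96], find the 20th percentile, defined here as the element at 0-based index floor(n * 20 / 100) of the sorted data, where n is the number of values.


The dataset has n = 15 elements.
Index = floor(15 * 20 / 100) = floor(300 / 100) = floor(3) = 3
Counting from index 0 in the sorted data, the element at index 3 is 23.
Final answer: 23


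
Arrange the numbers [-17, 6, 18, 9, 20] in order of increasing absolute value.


Compute absolute values:
  |-17| = 17
  |6| = 6
  |18| = 18
  |9| = 9
  |20| = 20
Absolute values in increasing order: 6 < 9 < 17 < 18 < 20
Listing the original numbers in that order gives the answer.
Final answer: [6, 9, -17, 18, 20]


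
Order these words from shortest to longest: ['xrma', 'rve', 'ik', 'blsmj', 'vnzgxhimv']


Compute lengths:
  'xrma' has length 4
  'rve' has length 3
  'ik' has length 2
  'blsmj' has length 5
  'vnzgxhimv' has length 9
Lengths in increasing order: 2 < 3 < 4 < 5 < 9
Listing the words in that order gives the answer.
Final answer: ['ik', 'rve', 'xrma', 'blsmj', 'vnzgxhimv']


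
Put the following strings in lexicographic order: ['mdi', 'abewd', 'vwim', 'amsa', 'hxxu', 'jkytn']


Compare strings character by character (the first differing letter decides):
  'abewd' < 'amsa' since 'b' < 'm' at position 2
  'amsa' < 'hxxu' since 'a' < 'h' at position 1
  'hxxu' < 'jkytn' since 'h' < 'j' at position 1
  'jkytn' < 'mdi' since 'j' < 'm' at position 1
  'mdi' < 'vwim' since 'm' < 'v' at position 1
Chaining these comparisons gives the alphabetical order.
Final answer: ['abewd', 'amsa', 'hxxu', 'jkytn', 'mdi', 'vwim']


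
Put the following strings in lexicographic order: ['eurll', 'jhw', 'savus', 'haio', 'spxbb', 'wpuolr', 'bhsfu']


Compare strings character by character (the first differing letter decides):
  'bhsfu' < 'eurll' since 'b' < 'e' at position 1
  'eurll' < 'haio' since 'e' < 'h' at position 1
  'haio' < 'jhw' since 'h' < 'j' at position 1
  'jhw' < 'savus' since 'j' < 's' at position 1
  'savus' < 'spxbb' since 'a' < 'p' at position 2
  'spxbb' < 'wpuolr' since 's' < 'w' at position 1
Chaining these comparisons gives the alphabetical order.
Final answer: ['bhsfu', 'eurll', 'haio', 'jhw', 'savus', 'spxbb', 'wpuolr']


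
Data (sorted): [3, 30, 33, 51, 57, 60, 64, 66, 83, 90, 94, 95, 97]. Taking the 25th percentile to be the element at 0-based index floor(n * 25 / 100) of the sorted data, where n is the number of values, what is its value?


The dataset has n = 13 elements.
Index = floor(13 * 25 / 100) = floor(325 / 100) = floor(3.25) = 3
Counting from index 0 in the sorted data, the element at index 3 is 51.
Final answer: 51


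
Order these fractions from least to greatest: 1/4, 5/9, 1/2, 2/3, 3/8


Convert to decimal for comparison:
  1/4 = 0.25
  5/9 = 0.5556
  1/2 = 0.5
  2/3 = 0.6667
  3/8 = 0.375
Decimals in increasing order: 0.25 < 0.375 < 0.5 < 0.5556 < 0.6667
Writing each back as its fraction gives the sorted order.
Final answer: 1/4, 3/8, 1/2, 5/9, 2/3


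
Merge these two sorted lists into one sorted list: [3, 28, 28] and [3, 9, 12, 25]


List A: [3, 28, 28]
List B: [3, 9, 12, 25]
Repeatedly compare the front elements and take the smaller:
  3 vs 3 -> take 3
  28 vs 3 -> take 3
  28 vs 9 -> take 9
  28 vs 12 -> take 12
  28 vs 25 -> take 25
  B is exhausted; append the rest of A: [28, 28]
Final answer: [3, 3, 9, 12, 25, 28, 28]


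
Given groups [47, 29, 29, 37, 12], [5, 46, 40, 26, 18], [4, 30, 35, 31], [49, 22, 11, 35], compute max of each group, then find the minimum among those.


Find max of each group:
  Group 1: [47, 29, 29, 37, 12] -> max = 47
  Group 2: [5, 46, 40, 26, 18] -> max = 46
  Group 3: [4, 30, 35, 31] -> max = 35
  Group 4: [49, 22, 11, 35] -> max = 49
Maxes: [47, 46, 35, 49]
Minimum of maxes = 35
Final answer: 35


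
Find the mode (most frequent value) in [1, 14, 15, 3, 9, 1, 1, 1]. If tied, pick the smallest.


Count the frequency of each value:
  1 appears 4 time(s)
  3 appears 1 time(s)
  9 appears 1 time(s)
  14 appears 1 time(s)
  15 appears 1 time(s)
Maximum frequency is 4.
Only 1 reaches that frequency, so it is the mode.
Final answer: 1


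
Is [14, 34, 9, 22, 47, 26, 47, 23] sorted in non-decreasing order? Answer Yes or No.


Check consecutive pairs:
  14 <= 34? True
  34 <= 9? False
  9 <= 22? True
  22 <= 47? True
  47 <= 26? False
  26 <= 47? True
  47 <= 23? False
3 consecutive pair(s) are out of order, so the list is not sorted.
Final answer: No


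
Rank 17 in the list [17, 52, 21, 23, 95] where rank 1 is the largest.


Sort descending: [95, 52, 23, 21, 17]
Find 17 in the sorted list.
17 is at position 5.
Final answer: 5


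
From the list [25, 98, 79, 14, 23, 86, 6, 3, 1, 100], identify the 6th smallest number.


Sort ascending: [1, 3, 6, 14, 23, 25, 79, 86, 98, 100]
The 6th element (1-indexed) is at index 5.
Value = 25
Final answer: 25


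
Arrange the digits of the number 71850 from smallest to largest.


The number 71850 has digits: 7, 1, 8, 5, 0
Sorted: 0, 1, 5, 7, 8
Joining the sorted digits gives the result.
Final answer: 01578


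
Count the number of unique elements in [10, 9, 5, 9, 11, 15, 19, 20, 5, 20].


List all unique values:
Distinct values: [5, 9, 10, 11, 15, 19, 20]
Count = 7
Final answer: 7


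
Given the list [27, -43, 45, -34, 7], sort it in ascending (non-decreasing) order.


Original list: [27, -43, 45, -34, 7]
Repeatedly take the smallest remaining element:
  Remaining [27, -43, 45, -34, 7] -> smallest is -43
  Remaining [27, 45, -34, 7] -> smallest is -34
  Remaining [27, 45, 7] -> smallest is 7
  Remaining [27, 45] -> smallest is 27
  Remaining [45] -> smallest is 45
Collecting the picks in order gives the sorted list.
Final answer: [-43, -34, 7, 27, 45]


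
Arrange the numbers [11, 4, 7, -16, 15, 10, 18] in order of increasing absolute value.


Compute absolute values:
  |11| = 11
  |4| = 4
  |7| = 7
  |-16| = 16
  |15| = 15
  |10| = 10
  |18| = 18
Absolute values in increasing order: 4 < 7 < 10 < 11 < 15 < 16 < 18
Listing the original numbers in that order gives the answer.
Final answer: [4, 7, 10, 11, 15, -16, 18]


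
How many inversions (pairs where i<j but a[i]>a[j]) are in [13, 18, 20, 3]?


For each element, count the later elements that are smaller than it:
  13 (index 0): smaller elements after it = [3] -> 1
  18 (index 1): smaller elements after it = [3] -> 1
  20 (index 2): smaller elements after it = [3] -> 1
Total inversions = 1 + 1 + 1 = 3
Final answer: 3


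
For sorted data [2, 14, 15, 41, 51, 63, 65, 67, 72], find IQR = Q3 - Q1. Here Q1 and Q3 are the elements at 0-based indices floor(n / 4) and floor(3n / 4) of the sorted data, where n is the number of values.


The data has n = 9 elements.
Q1 index = floor(9 / 4) = floor(2.25) = 2; Q3 index = floor(3 * 9 / 4) = floor(6.75) = 6
Q1 = element at index 2 = 15
Q3 = element at index 6 = 65
IQR = 65 - 15 = 50
Final answer: 50


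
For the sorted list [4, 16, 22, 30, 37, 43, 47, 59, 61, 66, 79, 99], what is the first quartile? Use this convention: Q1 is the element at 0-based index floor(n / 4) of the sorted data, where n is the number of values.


The list has n = 12 elements.
Q1 index = floor(12 / 4) = floor(3) = 3
Counting from index 0 in the sorted data, the element at index 3 is 30.
Final answer: 30


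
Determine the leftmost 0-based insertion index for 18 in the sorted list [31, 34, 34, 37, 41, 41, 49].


List is sorted: [31, 34, 34, 37, 41, 41, 49]
We need the leftmost position where 18 can be inserted, i.e. the first index whose element is >= 18 (or the end of the list if none is).
Binary search with low=0, high=7 (0-based indices):
  low=0, high=7, mid=3: a[3]=37 >= 18, so high = 3
  low=0, high=3, mid=1: a[1]=34 >= 18, so high = 1
  low=0, high=1, mid=0: a[0]=31 >= 18, so high = 0
Now low = high = 0, so the insertion index is 0.
Final answer: 0


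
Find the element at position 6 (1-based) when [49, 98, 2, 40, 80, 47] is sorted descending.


Sort descending: [98, 80, 49, 47, 40, 2]
The 6th element (1-indexed) is at index 5.
Value = 2
Final answer: 2


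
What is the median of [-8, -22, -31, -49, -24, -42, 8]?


First, sort the list: [-49, -42, -31, -24, -22, -8, 8]
The list has 7 elements (odd count).
The middle index is 3 (0-based), and the element there is -24.
Final answer: -24


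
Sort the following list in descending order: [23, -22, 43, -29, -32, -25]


Original list: [23, -22, 43, -29, -32, -25]
Repeatedly take the largest remaining element:
  Remaining [23, -22, 43, -29, -32, -25] -> largest is 43
  Remaining [23, -22, -29, -32, -25] -> largest is 23
  Remaining [-22, -29, -32, -25] -> largest is -22
  Remaining [-29, -32, -25] -> largest is -25
  Remaining [-29, -32] -> largest is -29
  Remaining [-32] -> largest is -32
Collecting the picks in order gives the descending list.
Final answer: [43, 23, -22, -25, -29, -32]


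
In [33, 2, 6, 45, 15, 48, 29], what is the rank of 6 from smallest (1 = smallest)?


Sort ascending: [2, 6, 15, 29, 33, 45, 48]
Find 6 in the sorted list.
6 is at position 2 (1-indexed).
Final answer: 2


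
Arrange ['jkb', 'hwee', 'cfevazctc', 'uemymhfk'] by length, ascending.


Compute lengths:
  'jkb' has length 3
  'hwee' has length 4
  'cfevazctc' has length 9
  'uemymhfk' has length 8
Lengths in increasing order: 3 < 4 < 8 < 9
Listing the words in that order gives the answer.
Final answer: ['jkb', 'hwee', 'uemymhfk', 'cfevazctc']


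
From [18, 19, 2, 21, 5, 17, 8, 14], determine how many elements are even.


Check each element:
  18 is even
  19 is odd
  2 is even
  21 is odd
  5 is odd
  17 is odd
  8 is even
  14 is even
Evens: [18, 2, 8, 14]
Count of evens = 4
Final answer: 4


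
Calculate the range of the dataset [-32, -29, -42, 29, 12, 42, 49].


Maximum value: 49
Minimum value: -42
Range = 49 - (-42) = 91
Final answer: 91


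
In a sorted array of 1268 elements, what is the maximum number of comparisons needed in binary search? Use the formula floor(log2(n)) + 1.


Binary search halves the search space each step.
Maximum comparisons = floor(log2(1268)) + 1
log2(1268) = 10.3083
floor(log2(1268)) = 10, so 10 + 1 = 11
Final answer: 11


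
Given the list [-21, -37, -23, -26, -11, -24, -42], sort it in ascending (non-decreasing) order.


Original list: [-21, -37, -23, -26, -11, -24, -42]
Repeatedly take the smallest remaining element:
  Remaining [-21, -37, -23, -26, -11, -24, -42] -> smallest is -42
  Remaining [-21, -37, -23, -26, -11, -24] -> smallest is -37
  Remaining [-21, -23, -26, -11, -24] -> smallest is -26
  Remaining [-21, -23, -11, -24] -> smallest is -24
  Remaining [-21, -23, -11] -> smallest is -23
  Remaining [-21, -11] -> smallest is -21
  Remaining [-11] -> smallest is -11
Collecting the picks in order gives the sorted list.
Final answer: [-42, -37, -26, -24, -23, -21, -11]


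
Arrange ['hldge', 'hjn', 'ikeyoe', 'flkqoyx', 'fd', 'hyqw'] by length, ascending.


Compute lengths:
  'hldge' has length 5
  'hjn' has length 3
  'ikeyoe' has length 6
  'flkqoyx' has length 7
  'fd' has length 2
  'hyqw' has length 4
Lengths in increasing order: 2 < 3 < 4 < 5 < 6 < 7
Listing the words in that order gives the answer.
Final answer: ['fd', 'hjn', 'hyqw', 'hldge', 'ikeyoe', 'flkqoyx']


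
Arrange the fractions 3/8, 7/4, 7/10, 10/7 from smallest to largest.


Convert to decimal for comparison:
  3/8 = 0.375
  7/4 = 1.75
  7/10 = 0.7
  10/7 = 1.4286
Decimals in increasing order: 0.375 < 0.7 < 1.4286 < 1.75
Writing each back as its fraction gives the sorted order.
Final answer: 3/8, 7/10, 10/7, 7/4


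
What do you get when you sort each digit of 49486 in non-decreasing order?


The number 49486 has digits: 4, 9, 4, 8, 6
Sorted: 4, 4, 6, 8, 9
Joining the sorted digits gives the result.
Final answer: 44689


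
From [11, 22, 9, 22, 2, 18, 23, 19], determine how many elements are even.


Check each element:
  11 is odd
  22 is even
  9 is odd
  22 is even
  2 is even
  18 is even
  23 is odd
  19 is odd
Evens: [22, 22, 2, 18]
Count of evens = 4
Final answer: 4


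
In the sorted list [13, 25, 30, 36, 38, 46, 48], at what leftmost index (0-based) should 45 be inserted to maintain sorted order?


List is sorted: [13, 25, 30, 36, 38, 46, 48]
We need the leftmost position where 45 can be inserted, i.e. the first index whose element is >= 45 (or the end of the list if none is).
Binary search with low=0, high=7 (0-based indices):
  low=0, high=7, mid=3: a[3]=36 < 45, so low = 4
  low=4, high=7, mid=5: a[5]=46 >= 45, so high = 5
  low=4, high=5, mid=4: a[4]=38 < 45, so low = 5
Now low = high = 5, so the insertion index is 5.
Final answer: 5


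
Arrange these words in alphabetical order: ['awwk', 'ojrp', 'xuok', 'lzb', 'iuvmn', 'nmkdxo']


Compare strings character by character (the first differing letter decides):
  'awwk' < 'iuvmn' since 'a' < 'i' at position 1
  'iuvmn' < 'lzb' since 'i' < 'l' at position 1
  'lzb' < 'nmkdxo' since 'l' < 'n' at position 1
  'nmkdxo' < 'ojrp' since 'n' < 'o' at position 1
  'ojrp' < 'xuok' since 'o' < 'x' at position 1
Chaining these comparisons gives the alphabetical order.
Final answer: ['awwk', 'iuvmn', 'lzb', 'nmkdxo', 'ojrp', 'xuok']


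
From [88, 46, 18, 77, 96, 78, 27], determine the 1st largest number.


Sort descending: [96, 88, 78, 77, 46, 27, 18]
The 1st element (1-indexed) is at index 0.
Value = 96
Final answer: 96


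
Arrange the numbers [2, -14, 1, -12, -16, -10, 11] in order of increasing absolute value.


Compute absolute values:
  |2| = 2
  |-14| = 14
  |1| = 1
  |-12| = 12
  |-16| = 16
  |-10| = 10
  |11| = 11
Absolute values in increasing order: 1 < 2 < 10 < 11 < 12 < 14 < 16
Listing the original numbers in that order gives the answer.
Final answer: [1, 2, -10, 11, -12, -14, -16]


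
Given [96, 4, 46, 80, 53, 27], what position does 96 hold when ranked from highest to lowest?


Sort descending: [96, 80, 53, 46, 27, 4]
Find 96 in the sorted list.
96 is at position 1.
Final answer: 1


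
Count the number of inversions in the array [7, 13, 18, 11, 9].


For each element, count the later elements that are smaller than it:
  7 (index 0): smaller elements after it = [] -> 0
  13 (index 1): smaller elements after it = [11, 9] -> 2
  18 (index 2): smaller elements after it = [11, 9] -> 2
  11 (index 3): smaller elements after it = [9] -> 1
Total inversions = 0 + 2 + 2 + 1 = 5
Final answer: 5


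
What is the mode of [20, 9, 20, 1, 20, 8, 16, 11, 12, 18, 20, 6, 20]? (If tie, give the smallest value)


Count the frequency of each value:
  1 appears 1 time(s)
  6 appears 1 time(s)
  8 appears 1 time(s)
  9 appears 1 time(s)
  11 appears 1 time(s)
  12 appears 1 time(s)
  16 appears 1 time(s)
  18 appears 1 time(s)
  20 appears 5 time(s)
Maximum frequency is 5.
Only 20 reaches that frequency, so it is the mode.
Final answer: 20


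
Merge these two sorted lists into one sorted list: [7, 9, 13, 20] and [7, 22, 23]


List A: [7, 9, 13, 20]
List B: [7, 22, 23]
Repeatedly compare the front elements and take the smaller:
  7 vs 7 -> take 7
  9 vs 7 -> take 7
  9 vs 22 -> take 9
  13 vs 22 -> take 13
  20 vs 22 -> take 20
  A is exhausted; append the rest of B: [22, 23]
Final answer: [7, 7, 9, 13, 20, 22, 23]
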